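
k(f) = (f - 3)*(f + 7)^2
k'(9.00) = 448.00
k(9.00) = 1536.00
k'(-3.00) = -32.00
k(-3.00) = -96.00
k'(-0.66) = -6.21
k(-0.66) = -147.12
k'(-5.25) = -25.81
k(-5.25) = -25.27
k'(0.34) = 14.83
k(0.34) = -143.31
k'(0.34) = 14.83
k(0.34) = -143.31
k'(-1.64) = -21.01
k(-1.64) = -133.31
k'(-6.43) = -10.43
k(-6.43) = -3.06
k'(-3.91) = -33.16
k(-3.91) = -65.98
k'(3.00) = 100.00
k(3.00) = 0.00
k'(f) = (f - 3)*(2*f + 14) + (f + 7)^2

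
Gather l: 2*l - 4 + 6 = 2*l + 2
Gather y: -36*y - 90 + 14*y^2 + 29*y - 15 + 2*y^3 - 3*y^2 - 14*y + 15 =2*y^3 + 11*y^2 - 21*y - 90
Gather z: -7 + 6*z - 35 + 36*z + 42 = 42*z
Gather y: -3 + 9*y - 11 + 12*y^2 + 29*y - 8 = 12*y^2 + 38*y - 22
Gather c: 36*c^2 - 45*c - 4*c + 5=36*c^2 - 49*c + 5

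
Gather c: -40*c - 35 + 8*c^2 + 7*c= 8*c^2 - 33*c - 35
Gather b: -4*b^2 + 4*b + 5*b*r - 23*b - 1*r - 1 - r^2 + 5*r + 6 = -4*b^2 + b*(5*r - 19) - r^2 + 4*r + 5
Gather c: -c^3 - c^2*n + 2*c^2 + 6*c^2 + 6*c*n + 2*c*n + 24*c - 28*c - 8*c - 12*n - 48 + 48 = -c^3 + c^2*(8 - n) + c*(8*n - 12) - 12*n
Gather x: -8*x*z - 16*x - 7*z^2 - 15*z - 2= x*(-8*z - 16) - 7*z^2 - 15*z - 2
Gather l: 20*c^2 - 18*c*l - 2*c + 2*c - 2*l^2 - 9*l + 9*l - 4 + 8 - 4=20*c^2 - 18*c*l - 2*l^2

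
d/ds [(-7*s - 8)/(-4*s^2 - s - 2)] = (28*s^2 + 7*s - (7*s + 8)*(8*s + 1) + 14)/(4*s^2 + s + 2)^2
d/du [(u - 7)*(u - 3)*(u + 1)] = 3*u^2 - 18*u + 11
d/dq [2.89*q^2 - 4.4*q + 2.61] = 5.78*q - 4.4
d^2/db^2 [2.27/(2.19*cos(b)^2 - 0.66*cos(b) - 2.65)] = (43.548588*(1 - cos(b)^2)^2 - 9.84317399999999*cos(b)^3 + 75.458886*cos(b)^2 + 15.716118*cos(b) - 71.874102)/(-2.19*cos(b)^2 + 0.66*cos(b) + 2.65)^3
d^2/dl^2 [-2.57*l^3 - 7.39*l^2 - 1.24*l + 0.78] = -15.42*l - 14.78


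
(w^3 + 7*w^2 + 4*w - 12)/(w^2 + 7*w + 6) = (w^2 + w - 2)/(w + 1)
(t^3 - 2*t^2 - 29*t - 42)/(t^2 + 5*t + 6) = t - 7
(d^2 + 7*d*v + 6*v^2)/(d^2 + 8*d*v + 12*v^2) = (d + v)/(d + 2*v)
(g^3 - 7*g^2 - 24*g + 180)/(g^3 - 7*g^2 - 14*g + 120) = (g^2 - g - 30)/(g^2 - g - 20)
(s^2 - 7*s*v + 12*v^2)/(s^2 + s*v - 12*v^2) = (s - 4*v)/(s + 4*v)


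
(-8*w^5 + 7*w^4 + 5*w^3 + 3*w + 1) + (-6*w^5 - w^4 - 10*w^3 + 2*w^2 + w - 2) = -14*w^5 + 6*w^4 - 5*w^3 + 2*w^2 + 4*w - 1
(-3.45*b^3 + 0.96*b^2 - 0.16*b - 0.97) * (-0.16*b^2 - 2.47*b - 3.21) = 0.552*b^5 + 8.3679*b^4 + 8.7289*b^3 - 2.5312*b^2 + 2.9095*b + 3.1137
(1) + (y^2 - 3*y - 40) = y^2 - 3*y - 39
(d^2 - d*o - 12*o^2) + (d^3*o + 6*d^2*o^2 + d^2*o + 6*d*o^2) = d^3*o + 6*d^2*o^2 + d^2*o + d^2 + 6*d*o^2 - d*o - 12*o^2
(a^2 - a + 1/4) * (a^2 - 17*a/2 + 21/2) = a^4 - 19*a^3/2 + 77*a^2/4 - 101*a/8 + 21/8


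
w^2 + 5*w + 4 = (w + 1)*(w + 4)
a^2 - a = a*(a - 1)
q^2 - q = q*(q - 1)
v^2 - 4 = (v - 2)*(v + 2)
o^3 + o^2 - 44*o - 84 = (o - 7)*(o + 2)*(o + 6)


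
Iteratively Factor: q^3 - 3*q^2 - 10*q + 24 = (q + 3)*(q^2 - 6*q + 8) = (q - 2)*(q + 3)*(q - 4)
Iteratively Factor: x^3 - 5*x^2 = (x)*(x^2 - 5*x) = x*(x - 5)*(x)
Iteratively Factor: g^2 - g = (g)*(g - 1)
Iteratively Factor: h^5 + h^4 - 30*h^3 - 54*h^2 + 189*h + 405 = (h + 3)*(h^4 - 2*h^3 - 24*h^2 + 18*h + 135) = (h + 3)^2*(h^3 - 5*h^2 - 9*h + 45) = (h - 3)*(h + 3)^2*(h^2 - 2*h - 15) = (h - 3)*(h + 3)^3*(h - 5)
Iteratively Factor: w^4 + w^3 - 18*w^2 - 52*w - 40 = (w - 5)*(w^3 + 6*w^2 + 12*w + 8) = (w - 5)*(w + 2)*(w^2 + 4*w + 4) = (w - 5)*(w + 2)^2*(w + 2)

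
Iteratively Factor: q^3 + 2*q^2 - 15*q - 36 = (q + 3)*(q^2 - q - 12) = (q + 3)^2*(q - 4)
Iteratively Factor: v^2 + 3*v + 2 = (v + 2)*(v + 1)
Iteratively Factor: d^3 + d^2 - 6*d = (d + 3)*(d^2 - 2*d) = (d - 2)*(d + 3)*(d)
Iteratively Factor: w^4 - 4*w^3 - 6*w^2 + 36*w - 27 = (w - 3)*(w^3 - w^2 - 9*w + 9) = (w - 3)*(w - 1)*(w^2 - 9) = (w - 3)^2*(w - 1)*(w + 3)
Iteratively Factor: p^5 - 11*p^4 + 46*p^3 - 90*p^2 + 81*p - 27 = (p - 1)*(p^4 - 10*p^3 + 36*p^2 - 54*p + 27) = (p - 3)*(p - 1)*(p^3 - 7*p^2 + 15*p - 9) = (p - 3)*(p - 1)^2*(p^2 - 6*p + 9) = (p - 3)^2*(p - 1)^2*(p - 3)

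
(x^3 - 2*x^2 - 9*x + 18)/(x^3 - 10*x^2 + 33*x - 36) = (x^2 + x - 6)/(x^2 - 7*x + 12)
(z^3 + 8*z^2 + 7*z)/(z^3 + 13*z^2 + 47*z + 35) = z/(z + 5)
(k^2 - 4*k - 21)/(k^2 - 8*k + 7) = (k + 3)/(k - 1)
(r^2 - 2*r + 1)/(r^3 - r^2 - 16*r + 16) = (r - 1)/(r^2 - 16)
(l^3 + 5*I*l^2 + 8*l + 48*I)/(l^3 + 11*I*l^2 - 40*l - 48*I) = (l - 3*I)/(l + 3*I)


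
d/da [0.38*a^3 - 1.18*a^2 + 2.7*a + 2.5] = 1.14*a^2 - 2.36*a + 2.7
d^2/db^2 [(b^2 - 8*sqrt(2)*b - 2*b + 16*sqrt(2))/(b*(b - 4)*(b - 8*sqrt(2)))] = 2*(b^3 - 6*b^2 + 24*b - 32)/(b^3*(b^3 - 12*b^2 + 48*b - 64))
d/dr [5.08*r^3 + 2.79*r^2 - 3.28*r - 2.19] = 15.24*r^2 + 5.58*r - 3.28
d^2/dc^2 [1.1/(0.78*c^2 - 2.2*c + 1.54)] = (-1.33848*c^2 + 3.7752*c + 1.1*(1.56*c - 2.2)*(3.12*c - 4.4) - 2.64264)/(0.78*c^2 - 2.2*c + 1.54)^3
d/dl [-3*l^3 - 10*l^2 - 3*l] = -9*l^2 - 20*l - 3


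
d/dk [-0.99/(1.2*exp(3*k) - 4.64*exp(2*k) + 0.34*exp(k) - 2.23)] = (3.564*exp(2*k) - 9.1872*exp(k) + 0.3366)*exp(k)/(1.2*exp(3*k) - 4.64*exp(2*k) + 0.34*exp(k) - 2.23)^2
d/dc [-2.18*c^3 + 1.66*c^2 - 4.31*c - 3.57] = -6.54*c^2 + 3.32*c - 4.31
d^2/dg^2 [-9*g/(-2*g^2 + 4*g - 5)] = 36*(8*g*(g - 1)^2 + (2 - 3*g)*(2*g^2 - 4*g + 5))/(2*g^2 - 4*g + 5)^3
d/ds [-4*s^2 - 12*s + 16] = -8*s - 12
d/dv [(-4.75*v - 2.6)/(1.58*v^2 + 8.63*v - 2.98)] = (7.505*v^2 + 8.216*v + 36.593)/(2.4964*v^4 + 27.2708*v^3 + 65.0601*v^2 - 51.4348*v + 8.8804)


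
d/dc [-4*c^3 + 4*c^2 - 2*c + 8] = -12*c^2 + 8*c - 2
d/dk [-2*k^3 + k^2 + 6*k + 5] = -6*k^2 + 2*k + 6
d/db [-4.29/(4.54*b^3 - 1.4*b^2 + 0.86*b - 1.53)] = (58.4298*b^2 - 12.012*b + 3.6894)/(4.54*b^3 - 1.4*b^2 + 0.86*b - 1.53)^2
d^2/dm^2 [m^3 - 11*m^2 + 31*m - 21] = 6*m - 22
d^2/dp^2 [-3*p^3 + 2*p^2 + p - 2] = 4 - 18*p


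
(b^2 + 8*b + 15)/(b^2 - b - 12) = (b + 5)/(b - 4)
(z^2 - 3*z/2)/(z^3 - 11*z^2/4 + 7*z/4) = 2*(2*z - 3)/(4*z^2 - 11*z + 7)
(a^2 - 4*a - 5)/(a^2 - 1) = (a - 5)/(a - 1)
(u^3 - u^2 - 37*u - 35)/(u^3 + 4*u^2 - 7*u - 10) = (u - 7)/(u - 2)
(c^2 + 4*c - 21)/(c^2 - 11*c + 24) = (c + 7)/(c - 8)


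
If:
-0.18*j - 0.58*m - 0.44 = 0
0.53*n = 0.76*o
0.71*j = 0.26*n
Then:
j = 0.525112941801754*o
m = -0.162966085386751*o - 0.758620689655172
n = 1.43396226415094*o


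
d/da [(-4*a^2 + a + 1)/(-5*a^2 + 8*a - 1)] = 9*(-3*a^2 + 2*a - 1)/(25*a^4 - 80*a^3 + 74*a^2 - 16*a + 1)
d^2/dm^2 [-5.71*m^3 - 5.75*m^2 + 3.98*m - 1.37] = -34.26*m - 11.5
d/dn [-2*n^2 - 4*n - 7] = -4*n - 4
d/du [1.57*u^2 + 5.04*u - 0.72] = 3.14*u + 5.04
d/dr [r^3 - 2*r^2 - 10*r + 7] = 3*r^2 - 4*r - 10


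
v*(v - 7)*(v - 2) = v^3 - 9*v^2 + 14*v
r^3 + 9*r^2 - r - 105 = (r - 3)*(r + 5)*(r + 7)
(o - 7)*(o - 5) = o^2 - 12*o + 35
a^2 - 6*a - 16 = (a - 8)*(a + 2)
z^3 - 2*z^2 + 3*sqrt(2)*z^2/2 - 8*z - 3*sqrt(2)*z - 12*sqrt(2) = (z - 4)*(z + 2)*(z + 3*sqrt(2)/2)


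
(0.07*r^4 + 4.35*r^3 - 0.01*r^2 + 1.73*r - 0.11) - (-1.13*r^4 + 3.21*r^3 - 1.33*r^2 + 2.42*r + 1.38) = 1.2*r^4 + 1.14*r^3 + 1.32*r^2 - 0.69*r - 1.49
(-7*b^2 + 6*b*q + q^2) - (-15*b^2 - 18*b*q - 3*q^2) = 8*b^2 + 24*b*q + 4*q^2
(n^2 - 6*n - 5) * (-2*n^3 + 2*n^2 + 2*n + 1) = -2*n^5 + 14*n^4 - 21*n^2 - 16*n - 5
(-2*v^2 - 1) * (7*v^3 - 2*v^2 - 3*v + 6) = -14*v^5 + 4*v^4 - v^3 - 10*v^2 + 3*v - 6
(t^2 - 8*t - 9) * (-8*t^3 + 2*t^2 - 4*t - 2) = -8*t^5 + 66*t^4 + 52*t^3 + 12*t^2 + 52*t + 18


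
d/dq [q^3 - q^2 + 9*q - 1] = 3*q^2 - 2*q + 9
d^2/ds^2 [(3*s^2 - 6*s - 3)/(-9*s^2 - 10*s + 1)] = 24*(63*s^3 + 54*s^2 + 81*s + 32)/(729*s^6 + 2430*s^5 + 2457*s^4 + 460*s^3 - 273*s^2 + 30*s - 1)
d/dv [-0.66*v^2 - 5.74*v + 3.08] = -1.32*v - 5.74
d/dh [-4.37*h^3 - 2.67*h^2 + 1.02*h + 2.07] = -13.11*h^2 - 5.34*h + 1.02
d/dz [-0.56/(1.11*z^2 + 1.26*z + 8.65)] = (1.2432*z + 0.7056)/(1.11*z^2 + 1.26*z + 8.65)^2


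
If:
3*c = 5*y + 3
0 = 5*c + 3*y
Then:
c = 9/34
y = -15/34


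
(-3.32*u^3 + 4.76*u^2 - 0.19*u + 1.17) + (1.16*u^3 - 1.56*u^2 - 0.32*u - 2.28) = -2.16*u^3 + 3.2*u^2 - 0.51*u - 1.11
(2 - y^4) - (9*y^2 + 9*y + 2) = -y^4 - 9*y^2 - 9*y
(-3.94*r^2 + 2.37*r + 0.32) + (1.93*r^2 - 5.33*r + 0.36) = -2.01*r^2 - 2.96*r + 0.68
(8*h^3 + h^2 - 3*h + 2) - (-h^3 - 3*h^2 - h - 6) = 9*h^3 + 4*h^2 - 2*h + 8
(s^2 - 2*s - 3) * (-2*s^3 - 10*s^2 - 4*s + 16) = -2*s^5 - 6*s^4 + 22*s^3 + 54*s^2 - 20*s - 48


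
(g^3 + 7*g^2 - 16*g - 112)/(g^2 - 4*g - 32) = (g^2 + 3*g - 28)/(g - 8)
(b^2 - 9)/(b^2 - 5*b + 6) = (b + 3)/(b - 2)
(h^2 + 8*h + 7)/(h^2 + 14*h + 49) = (h + 1)/(h + 7)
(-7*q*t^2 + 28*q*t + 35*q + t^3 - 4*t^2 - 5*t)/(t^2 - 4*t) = (-7*q*t^2 + 28*q*t + 35*q + t^3 - 4*t^2 - 5*t)/(t*(t - 4))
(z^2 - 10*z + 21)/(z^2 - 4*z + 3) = (z - 7)/(z - 1)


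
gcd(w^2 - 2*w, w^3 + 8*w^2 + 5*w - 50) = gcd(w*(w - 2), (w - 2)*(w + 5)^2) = w - 2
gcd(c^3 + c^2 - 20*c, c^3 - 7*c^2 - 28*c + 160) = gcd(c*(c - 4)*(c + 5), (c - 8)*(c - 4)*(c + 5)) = c^2 + c - 20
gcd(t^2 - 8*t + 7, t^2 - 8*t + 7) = t^2 - 8*t + 7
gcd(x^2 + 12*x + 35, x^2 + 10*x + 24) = 1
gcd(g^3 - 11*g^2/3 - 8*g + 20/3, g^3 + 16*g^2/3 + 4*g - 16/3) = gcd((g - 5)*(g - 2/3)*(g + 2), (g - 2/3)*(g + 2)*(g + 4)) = g^2 + 4*g/3 - 4/3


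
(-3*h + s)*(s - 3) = -3*h*s + 9*h + s^2 - 3*s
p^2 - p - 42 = (p - 7)*(p + 6)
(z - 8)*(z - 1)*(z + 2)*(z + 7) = z^4 - 59*z^2 - 54*z + 112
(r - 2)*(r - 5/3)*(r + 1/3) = r^3 - 10*r^2/3 + 19*r/9 + 10/9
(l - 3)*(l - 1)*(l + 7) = l^3 + 3*l^2 - 25*l + 21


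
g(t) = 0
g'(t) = 0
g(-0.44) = 0.00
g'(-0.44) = 0.00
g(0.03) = 0.00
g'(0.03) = 0.00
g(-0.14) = 0.00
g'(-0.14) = 0.00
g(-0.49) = 0.00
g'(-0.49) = 0.00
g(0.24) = 0.00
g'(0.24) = 0.00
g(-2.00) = 0.00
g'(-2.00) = 0.00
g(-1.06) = 0.00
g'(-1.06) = 0.00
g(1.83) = 0.00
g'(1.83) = 0.00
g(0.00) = 0.00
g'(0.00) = 0.00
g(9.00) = 0.00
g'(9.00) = 0.00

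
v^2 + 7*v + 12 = (v + 3)*(v + 4)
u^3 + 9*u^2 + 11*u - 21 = (u - 1)*(u + 3)*(u + 7)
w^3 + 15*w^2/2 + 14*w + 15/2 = (w + 1)*(w + 3/2)*(w + 5)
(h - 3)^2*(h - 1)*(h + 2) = h^4 - 5*h^3 + h^2 + 21*h - 18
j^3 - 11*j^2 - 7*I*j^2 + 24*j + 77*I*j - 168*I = (j - 8)*(j - 3)*(j - 7*I)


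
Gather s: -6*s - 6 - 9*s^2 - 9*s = -9*s^2 - 15*s - 6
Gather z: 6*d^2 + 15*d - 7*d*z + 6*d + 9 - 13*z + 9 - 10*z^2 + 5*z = 6*d^2 + 21*d - 10*z^2 + z*(-7*d - 8) + 18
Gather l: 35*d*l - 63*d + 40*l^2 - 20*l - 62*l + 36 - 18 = -63*d + 40*l^2 + l*(35*d - 82) + 18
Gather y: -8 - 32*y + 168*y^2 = 168*y^2 - 32*y - 8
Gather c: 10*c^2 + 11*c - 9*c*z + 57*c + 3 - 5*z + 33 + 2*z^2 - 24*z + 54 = 10*c^2 + c*(68 - 9*z) + 2*z^2 - 29*z + 90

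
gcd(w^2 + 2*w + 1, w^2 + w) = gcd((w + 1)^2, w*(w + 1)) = w + 1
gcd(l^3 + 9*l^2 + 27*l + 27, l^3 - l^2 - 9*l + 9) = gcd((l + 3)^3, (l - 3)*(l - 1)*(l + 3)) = l + 3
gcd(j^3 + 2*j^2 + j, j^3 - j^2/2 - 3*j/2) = j^2 + j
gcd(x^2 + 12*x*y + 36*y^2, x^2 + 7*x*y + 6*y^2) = x + 6*y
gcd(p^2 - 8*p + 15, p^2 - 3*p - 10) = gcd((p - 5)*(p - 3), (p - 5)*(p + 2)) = p - 5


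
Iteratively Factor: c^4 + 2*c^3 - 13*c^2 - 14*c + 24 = (c - 1)*(c^3 + 3*c^2 - 10*c - 24) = (c - 1)*(c + 2)*(c^2 + c - 12) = (c - 1)*(c + 2)*(c + 4)*(c - 3)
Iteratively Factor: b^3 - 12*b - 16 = (b + 2)*(b^2 - 2*b - 8) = (b - 4)*(b + 2)*(b + 2)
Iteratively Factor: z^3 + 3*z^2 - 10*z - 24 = (z + 2)*(z^2 + z - 12) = (z - 3)*(z + 2)*(z + 4)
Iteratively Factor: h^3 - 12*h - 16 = (h + 2)*(h^2 - 2*h - 8) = (h - 4)*(h + 2)*(h + 2)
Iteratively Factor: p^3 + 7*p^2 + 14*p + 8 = (p + 1)*(p^2 + 6*p + 8) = (p + 1)*(p + 4)*(p + 2)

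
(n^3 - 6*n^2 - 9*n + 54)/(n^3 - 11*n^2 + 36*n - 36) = (n + 3)/(n - 2)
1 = 1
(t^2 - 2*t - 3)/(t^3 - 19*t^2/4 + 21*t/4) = 4*(t + 1)/(t*(4*t - 7))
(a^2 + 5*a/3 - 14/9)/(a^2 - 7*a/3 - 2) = (-9*a^2 - 15*a + 14)/(3*(-3*a^2 + 7*a + 6))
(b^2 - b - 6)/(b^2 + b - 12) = (b + 2)/(b + 4)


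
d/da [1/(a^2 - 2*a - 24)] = 2*(1 - a)/(-a^2 + 2*a + 24)^2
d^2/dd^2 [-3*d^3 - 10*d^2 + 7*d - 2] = -18*d - 20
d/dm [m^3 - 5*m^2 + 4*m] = 3*m^2 - 10*m + 4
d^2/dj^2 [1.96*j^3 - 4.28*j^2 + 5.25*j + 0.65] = 11.76*j - 8.56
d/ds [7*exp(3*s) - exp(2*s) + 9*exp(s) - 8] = (21*exp(2*s) - 2*exp(s) + 9)*exp(s)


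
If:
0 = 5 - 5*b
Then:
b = 1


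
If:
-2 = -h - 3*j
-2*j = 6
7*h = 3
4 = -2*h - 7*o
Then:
No Solution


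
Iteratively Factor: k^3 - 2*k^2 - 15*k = (k + 3)*(k^2 - 5*k) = k*(k + 3)*(k - 5)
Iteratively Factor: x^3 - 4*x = (x - 2)*(x^2 + 2*x) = x*(x - 2)*(x + 2)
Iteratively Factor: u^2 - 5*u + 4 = (u - 1)*(u - 4)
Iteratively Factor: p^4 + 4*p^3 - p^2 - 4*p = (p + 1)*(p^3 + 3*p^2 - 4*p) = (p + 1)*(p + 4)*(p^2 - p) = (p - 1)*(p + 1)*(p + 4)*(p)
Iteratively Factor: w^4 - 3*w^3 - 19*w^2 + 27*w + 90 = (w - 3)*(w^3 - 19*w - 30) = (w - 5)*(w - 3)*(w^2 + 5*w + 6) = (w - 5)*(w - 3)*(w + 2)*(w + 3)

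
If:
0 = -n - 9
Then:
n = -9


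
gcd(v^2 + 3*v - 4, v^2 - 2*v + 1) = v - 1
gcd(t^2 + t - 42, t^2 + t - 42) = t^2 + t - 42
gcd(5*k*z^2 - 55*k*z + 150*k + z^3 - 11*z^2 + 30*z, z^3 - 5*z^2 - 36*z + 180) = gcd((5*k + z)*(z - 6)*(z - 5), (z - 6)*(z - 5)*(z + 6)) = z^2 - 11*z + 30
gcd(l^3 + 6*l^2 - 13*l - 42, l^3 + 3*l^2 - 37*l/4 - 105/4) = l - 3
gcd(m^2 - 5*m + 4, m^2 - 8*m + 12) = 1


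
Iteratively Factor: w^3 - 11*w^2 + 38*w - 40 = (w - 2)*(w^2 - 9*w + 20) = (w - 5)*(w - 2)*(w - 4)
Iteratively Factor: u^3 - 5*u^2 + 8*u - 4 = (u - 2)*(u^2 - 3*u + 2) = (u - 2)*(u - 1)*(u - 2)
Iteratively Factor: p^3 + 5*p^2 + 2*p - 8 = (p + 2)*(p^2 + 3*p - 4) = (p - 1)*(p + 2)*(p + 4)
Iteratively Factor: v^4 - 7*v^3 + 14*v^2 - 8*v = (v - 1)*(v^3 - 6*v^2 + 8*v) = (v - 4)*(v - 1)*(v^2 - 2*v) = (v - 4)*(v - 2)*(v - 1)*(v)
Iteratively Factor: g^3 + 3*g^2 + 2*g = (g + 1)*(g^2 + 2*g) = g*(g + 1)*(g + 2)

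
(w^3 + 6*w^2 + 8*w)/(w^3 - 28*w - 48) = w/(w - 6)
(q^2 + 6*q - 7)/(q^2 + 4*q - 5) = (q + 7)/(q + 5)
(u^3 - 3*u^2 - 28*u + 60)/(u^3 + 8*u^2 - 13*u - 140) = (u^2 - 8*u + 12)/(u^2 + 3*u - 28)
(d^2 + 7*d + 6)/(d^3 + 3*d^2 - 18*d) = (d + 1)/(d*(d - 3))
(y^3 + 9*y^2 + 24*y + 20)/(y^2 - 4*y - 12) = (y^2 + 7*y + 10)/(y - 6)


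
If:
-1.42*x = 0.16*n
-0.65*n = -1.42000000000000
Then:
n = 2.18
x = -0.25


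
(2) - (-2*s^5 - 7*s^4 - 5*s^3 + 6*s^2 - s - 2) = 2*s^5 + 7*s^4 + 5*s^3 - 6*s^2 + s + 4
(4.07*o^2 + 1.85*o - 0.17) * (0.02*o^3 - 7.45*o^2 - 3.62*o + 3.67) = 0.0814*o^5 - 30.2845*o^4 - 28.5193*o^3 + 9.5064*o^2 + 7.4049*o - 0.6239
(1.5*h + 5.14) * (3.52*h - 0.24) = 5.28*h^2 + 17.7328*h - 1.2336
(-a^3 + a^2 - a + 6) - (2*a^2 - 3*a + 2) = -a^3 - a^2 + 2*a + 4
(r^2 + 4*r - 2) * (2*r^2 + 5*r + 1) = 2*r^4 + 13*r^3 + 17*r^2 - 6*r - 2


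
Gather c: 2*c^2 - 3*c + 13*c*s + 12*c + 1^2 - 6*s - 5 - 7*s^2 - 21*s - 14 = 2*c^2 + c*(13*s + 9) - 7*s^2 - 27*s - 18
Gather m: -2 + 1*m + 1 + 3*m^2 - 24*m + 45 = 3*m^2 - 23*m + 44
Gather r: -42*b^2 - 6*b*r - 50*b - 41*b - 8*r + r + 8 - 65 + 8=-42*b^2 - 91*b + r*(-6*b - 7) - 49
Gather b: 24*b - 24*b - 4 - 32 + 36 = 0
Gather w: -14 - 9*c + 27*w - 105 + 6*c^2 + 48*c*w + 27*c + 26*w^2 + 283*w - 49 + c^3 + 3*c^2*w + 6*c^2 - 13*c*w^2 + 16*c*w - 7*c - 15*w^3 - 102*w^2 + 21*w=c^3 + 12*c^2 + 11*c - 15*w^3 + w^2*(-13*c - 76) + w*(3*c^2 + 64*c + 331) - 168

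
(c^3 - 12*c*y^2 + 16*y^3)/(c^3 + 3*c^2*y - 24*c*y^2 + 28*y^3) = (c + 4*y)/(c + 7*y)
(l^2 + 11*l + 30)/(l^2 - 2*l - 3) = (l^2 + 11*l + 30)/(l^2 - 2*l - 3)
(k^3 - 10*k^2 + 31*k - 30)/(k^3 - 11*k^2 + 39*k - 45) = (k - 2)/(k - 3)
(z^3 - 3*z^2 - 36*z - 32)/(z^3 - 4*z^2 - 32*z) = (z + 1)/z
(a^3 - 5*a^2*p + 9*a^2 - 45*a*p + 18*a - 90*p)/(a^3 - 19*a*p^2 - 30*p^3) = (a^2 + 9*a + 18)/(a^2 + 5*a*p + 6*p^2)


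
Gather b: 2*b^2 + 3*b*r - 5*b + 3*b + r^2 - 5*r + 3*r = 2*b^2 + b*(3*r - 2) + r^2 - 2*r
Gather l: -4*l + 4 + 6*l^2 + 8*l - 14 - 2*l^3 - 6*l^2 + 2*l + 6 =-2*l^3 + 6*l - 4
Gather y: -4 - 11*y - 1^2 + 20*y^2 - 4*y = 20*y^2 - 15*y - 5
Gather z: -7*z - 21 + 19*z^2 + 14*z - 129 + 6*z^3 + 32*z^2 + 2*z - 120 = 6*z^3 + 51*z^2 + 9*z - 270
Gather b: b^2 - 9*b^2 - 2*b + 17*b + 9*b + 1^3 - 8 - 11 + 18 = -8*b^2 + 24*b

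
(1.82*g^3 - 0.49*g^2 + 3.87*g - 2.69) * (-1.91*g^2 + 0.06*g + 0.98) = -3.4762*g^5 + 1.0451*g^4 - 5.6375*g^3 + 4.8899*g^2 + 3.6312*g - 2.6362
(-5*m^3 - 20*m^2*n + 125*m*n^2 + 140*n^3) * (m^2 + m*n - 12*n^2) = -5*m^5 - 25*m^4*n + 165*m^3*n^2 + 505*m^2*n^3 - 1360*m*n^4 - 1680*n^5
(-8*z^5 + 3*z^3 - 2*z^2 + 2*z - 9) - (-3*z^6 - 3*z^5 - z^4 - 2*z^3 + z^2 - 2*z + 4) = 3*z^6 - 5*z^5 + z^4 + 5*z^3 - 3*z^2 + 4*z - 13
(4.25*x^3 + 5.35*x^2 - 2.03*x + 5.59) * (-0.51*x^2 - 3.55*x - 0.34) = -2.1675*x^5 - 17.816*x^4 - 19.4022*x^3 + 2.5366*x^2 - 19.1543*x - 1.9006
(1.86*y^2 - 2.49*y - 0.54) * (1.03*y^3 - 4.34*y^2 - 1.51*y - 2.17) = 1.9158*y^5 - 10.6371*y^4 + 7.4418*y^3 + 2.0673*y^2 + 6.2187*y + 1.1718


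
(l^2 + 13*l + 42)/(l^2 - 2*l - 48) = (l + 7)/(l - 8)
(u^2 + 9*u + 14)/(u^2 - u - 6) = (u + 7)/(u - 3)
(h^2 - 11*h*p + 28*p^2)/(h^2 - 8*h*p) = (h^2 - 11*h*p + 28*p^2)/(h*(h - 8*p))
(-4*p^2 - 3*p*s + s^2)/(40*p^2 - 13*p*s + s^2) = (-4*p^2 - 3*p*s + s^2)/(40*p^2 - 13*p*s + s^2)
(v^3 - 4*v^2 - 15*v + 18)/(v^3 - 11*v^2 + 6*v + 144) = (v - 1)/(v - 8)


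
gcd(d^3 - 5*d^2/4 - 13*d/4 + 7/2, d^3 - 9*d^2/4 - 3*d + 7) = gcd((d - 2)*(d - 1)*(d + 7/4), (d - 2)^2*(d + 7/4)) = d^2 - d/4 - 7/2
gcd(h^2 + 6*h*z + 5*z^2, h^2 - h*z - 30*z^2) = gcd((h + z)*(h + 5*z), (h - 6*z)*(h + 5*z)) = h + 5*z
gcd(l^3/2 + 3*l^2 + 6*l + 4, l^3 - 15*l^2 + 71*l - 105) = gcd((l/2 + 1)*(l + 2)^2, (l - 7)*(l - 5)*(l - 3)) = 1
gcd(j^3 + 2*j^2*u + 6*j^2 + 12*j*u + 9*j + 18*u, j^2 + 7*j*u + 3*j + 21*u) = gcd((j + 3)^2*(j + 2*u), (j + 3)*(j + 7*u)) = j + 3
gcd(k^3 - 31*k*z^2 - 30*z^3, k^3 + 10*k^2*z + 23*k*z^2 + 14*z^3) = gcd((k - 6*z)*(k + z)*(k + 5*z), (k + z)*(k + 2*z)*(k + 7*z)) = k + z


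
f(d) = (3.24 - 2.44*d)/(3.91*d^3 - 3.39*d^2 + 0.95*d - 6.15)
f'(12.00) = 0.00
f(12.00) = -0.00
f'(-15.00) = -0.00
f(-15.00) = -0.00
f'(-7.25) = -0.00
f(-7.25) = -0.01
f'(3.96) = 0.02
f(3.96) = -0.03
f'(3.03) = 0.03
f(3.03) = -0.06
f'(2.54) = 0.06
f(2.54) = -0.08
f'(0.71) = 0.33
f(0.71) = -0.26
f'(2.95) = 0.04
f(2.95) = -0.06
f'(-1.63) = -0.20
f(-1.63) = -0.21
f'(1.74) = 0.31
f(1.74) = -0.17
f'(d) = (3.24 - 2.44*d)*(-11.73*d^2 + 6.78*d - 0.95)/(3.91*d^3 - 3.39*d^2 + 0.95*d - 6.15)^2 - 2.44/(3.91*d^3 - 3.39*d^2 + 0.95*d - 6.15) = (19.0808*d^3 - 46.2768*d^2 + 21.9672*d + 11.928)/(15.2881*d^6 - 26.5098*d^5 + 18.9211*d^4 - 54.534*d^3 + 42.5995*d^2 - 11.685*d + 37.8225)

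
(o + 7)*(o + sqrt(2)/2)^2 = o^3 + sqrt(2)*o^2 + 7*o^2 + o/2 + 7*sqrt(2)*o + 7/2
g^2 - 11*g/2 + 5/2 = (g - 5)*(g - 1/2)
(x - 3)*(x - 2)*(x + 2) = x^3 - 3*x^2 - 4*x + 12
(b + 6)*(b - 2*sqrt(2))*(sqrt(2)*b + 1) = sqrt(2)*b^3 - 3*b^2 + 6*sqrt(2)*b^2 - 18*b - 2*sqrt(2)*b - 12*sqrt(2)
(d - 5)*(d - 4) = d^2 - 9*d + 20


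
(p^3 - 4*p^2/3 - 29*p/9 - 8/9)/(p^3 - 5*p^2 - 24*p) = (-9*p^3 + 12*p^2 + 29*p + 8)/(9*p*(-p^2 + 5*p + 24))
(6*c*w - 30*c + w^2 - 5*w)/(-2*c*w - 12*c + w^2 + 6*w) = (-6*c*w + 30*c - w^2 + 5*w)/(2*c*w + 12*c - w^2 - 6*w)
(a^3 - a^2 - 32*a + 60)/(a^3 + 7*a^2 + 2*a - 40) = (a^2 + a - 30)/(a^2 + 9*a + 20)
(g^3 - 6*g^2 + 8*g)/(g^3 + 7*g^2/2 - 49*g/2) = 2*(g^2 - 6*g + 8)/(2*g^2 + 7*g - 49)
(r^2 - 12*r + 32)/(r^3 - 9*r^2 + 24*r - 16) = (r - 8)/(r^2 - 5*r + 4)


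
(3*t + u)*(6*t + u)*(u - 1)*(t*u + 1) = 18*t^3*u^2 - 18*t^3*u + 9*t^2*u^3 - 9*t^2*u^2 + 18*t^2*u - 18*t^2 + t*u^4 - t*u^3 + 9*t*u^2 - 9*t*u + u^3 - u^2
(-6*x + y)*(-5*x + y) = 30*x^2 - 11*x*y + y^2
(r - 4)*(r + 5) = r^2 + r - 20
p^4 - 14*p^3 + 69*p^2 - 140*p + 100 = (p - 5)^2*(p - 2)^2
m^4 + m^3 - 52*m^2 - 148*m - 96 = (m - 8)*(m + 1)*(m + 2)*(m + 6)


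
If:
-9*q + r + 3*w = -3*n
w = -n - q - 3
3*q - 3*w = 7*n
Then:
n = -3*w/5 - 9/10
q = -2*w/5 - 21/10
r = -24*w/5 - 81/5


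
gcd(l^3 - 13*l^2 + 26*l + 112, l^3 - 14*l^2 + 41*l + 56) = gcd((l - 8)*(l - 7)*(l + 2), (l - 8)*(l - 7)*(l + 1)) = l^2 - 15*l + 56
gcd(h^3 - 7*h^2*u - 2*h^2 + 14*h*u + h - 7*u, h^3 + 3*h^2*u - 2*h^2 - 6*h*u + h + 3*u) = h^2 - 2*h + 1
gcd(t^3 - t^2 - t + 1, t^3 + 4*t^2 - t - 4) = t^2 - 1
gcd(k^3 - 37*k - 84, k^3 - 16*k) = k + 4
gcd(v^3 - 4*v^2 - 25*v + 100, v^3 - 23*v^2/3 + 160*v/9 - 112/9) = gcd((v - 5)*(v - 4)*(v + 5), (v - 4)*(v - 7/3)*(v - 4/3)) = v - 4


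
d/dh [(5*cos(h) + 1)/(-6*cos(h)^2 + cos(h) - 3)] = (30*sin(h)^2 - 12*cos(h) - 14)*sin(h)/(6*sin(h)^2 + cos(h) - 9)^2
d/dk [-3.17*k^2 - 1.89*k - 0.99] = -6.34*k - 1.89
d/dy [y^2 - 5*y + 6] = 2*y - 5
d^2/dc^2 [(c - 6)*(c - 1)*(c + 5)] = 6*c - 4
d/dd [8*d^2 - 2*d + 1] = 16*d - 2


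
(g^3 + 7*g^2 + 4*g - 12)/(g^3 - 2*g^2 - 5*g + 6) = (g + 6)/(g - 3)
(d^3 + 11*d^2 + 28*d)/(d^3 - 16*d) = (d + 7)/(d - 4)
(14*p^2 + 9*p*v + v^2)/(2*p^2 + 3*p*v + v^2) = (7*p + v)/(p + v)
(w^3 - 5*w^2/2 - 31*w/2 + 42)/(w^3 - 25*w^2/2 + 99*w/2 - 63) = (w + 4)/(w - 6)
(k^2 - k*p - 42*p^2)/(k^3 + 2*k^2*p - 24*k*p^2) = (-k + 7*p)/(k*(-k + 4*p))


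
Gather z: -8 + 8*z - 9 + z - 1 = 9*z - 18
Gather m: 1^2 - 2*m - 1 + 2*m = 0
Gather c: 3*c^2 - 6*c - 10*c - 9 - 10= 3*c^2 - 16*c - 19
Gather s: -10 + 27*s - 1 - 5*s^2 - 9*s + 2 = -5*s^2 + 18*s - 9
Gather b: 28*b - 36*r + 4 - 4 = 28*b - 36*r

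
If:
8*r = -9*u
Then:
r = -9*u/8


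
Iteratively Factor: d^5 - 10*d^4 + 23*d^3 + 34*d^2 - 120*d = (d - 4)*(d^4 - 6*d^3 - d^2 + 30*d) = (d - 4)*(d + 2)*(d^3 - 8*d^2 + 15*d) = d*(d - 4)*(d + 2)*(d^2 - 8*d + 15) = d*(d - 4)*(d - 3)*(d + 2)*(d - 5)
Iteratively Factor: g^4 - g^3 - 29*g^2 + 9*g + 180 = (g + 4)*(g^3 - 5*g^2 - 9*g + 45) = (g - 5)*(g + 4)*(g^2 - 9) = (g - 5)*(g - 3)*(g + 4)*(g + 3)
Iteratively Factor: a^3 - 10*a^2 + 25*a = (a)*(a^2 - 10*a + 25) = a*(a - 5)*(a - 5)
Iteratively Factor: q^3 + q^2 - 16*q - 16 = (q - 4)*(q^2 + 5*q + 4) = (q - 4)*(q + 1)*(q + 4)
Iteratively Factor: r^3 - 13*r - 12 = (r + 1)*(r^2 - r - 12) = (r - 4)*(r + 1)*(r + 3)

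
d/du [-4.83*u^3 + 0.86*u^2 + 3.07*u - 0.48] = -14.49*u^2 + 1.72*u + 3.07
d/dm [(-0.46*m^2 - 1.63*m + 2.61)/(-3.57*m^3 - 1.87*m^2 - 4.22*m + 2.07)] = (-1.6422*m^4 - 11.6382*m^3 + 26.8462*m^2 + 7.857*m + 7.6401)/(12.7449*m^6 + 13.3518*m^5 + 33.6277*m^4 + 1.003*m^3 + 10.0666*m^2 - 17.4708*m + 4.2849)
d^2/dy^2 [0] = 0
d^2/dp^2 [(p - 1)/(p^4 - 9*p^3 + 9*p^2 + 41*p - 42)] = 2*(6*p^4 - 64*p^3 + 195*p^2 - 150*p + 337)/(p^9 - 24*p^8 + 195*p^7 - 434*p^6 - 1821*p^5 + 8292*p^4 + 3277*p^3 - 42210*p^2 + 5292*p + 74088)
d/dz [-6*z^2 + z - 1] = 1 - 12*z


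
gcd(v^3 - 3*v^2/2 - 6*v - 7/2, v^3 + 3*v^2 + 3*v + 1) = v^2 + 2*v + 1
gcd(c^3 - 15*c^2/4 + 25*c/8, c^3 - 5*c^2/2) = c^2 - 5*c/2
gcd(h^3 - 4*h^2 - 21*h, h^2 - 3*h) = h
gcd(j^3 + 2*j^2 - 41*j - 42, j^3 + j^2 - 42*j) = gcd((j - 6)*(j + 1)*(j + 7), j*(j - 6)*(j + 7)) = j^2 + j - 42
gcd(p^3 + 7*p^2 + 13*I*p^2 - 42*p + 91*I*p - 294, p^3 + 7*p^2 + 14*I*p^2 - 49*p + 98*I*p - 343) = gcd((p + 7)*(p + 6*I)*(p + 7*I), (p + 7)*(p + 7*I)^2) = p^2 + p*(7 + 7*I) + 49*I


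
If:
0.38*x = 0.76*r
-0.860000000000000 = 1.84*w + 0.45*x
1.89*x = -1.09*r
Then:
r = 0.00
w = -0.47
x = 0.00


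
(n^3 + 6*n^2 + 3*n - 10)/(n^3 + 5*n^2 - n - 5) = (n + 2)/(n + 1)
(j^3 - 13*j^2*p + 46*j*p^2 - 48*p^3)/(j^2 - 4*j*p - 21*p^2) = (-j^3 + 13*j^2*p - 46*j*p^2 + 48*p^3)/(-j^2 + 4*j*p + 21*p^2)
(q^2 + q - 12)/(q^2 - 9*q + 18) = (q + 4)/(q - 6)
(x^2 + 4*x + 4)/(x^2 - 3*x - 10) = (x + 2)/(x - 5)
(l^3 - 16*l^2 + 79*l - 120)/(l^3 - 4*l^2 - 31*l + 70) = (l^3 - 16*l^2 + 79*l - 120)/(l^3 - 4*l^2 - 31*l + 70)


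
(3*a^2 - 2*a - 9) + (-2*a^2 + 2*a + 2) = a^2 - 7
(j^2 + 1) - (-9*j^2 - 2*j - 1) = 10*j^2 + 2*j + 2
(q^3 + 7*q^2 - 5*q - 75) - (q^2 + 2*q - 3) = q^3 + 6*q^2 - 7*q - 72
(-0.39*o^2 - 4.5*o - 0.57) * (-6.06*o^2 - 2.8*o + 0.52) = 2.3634*o^4 + 28.362*o^3 + 15.8514*o^2 - 0.744*o - 0.2964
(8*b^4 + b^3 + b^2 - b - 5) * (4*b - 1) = 32*b^5 - 4*b^4 + 3*b^3 - 5*b^2 - 19*b + 5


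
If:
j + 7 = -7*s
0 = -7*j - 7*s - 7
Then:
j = 0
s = -1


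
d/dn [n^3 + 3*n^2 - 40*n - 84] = 3*n^2 + 6*n - 40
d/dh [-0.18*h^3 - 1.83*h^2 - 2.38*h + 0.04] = -0.54*h^2 - 3.66*h - 2.38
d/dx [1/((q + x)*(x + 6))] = -(q + 2*x + 6)/((q + x)^2*(x + 6)^2)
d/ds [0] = 0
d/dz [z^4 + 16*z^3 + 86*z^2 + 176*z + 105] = 4*z^3 + 48*z^2 + 172*z + 176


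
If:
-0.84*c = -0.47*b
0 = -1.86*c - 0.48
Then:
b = -0.46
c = -0.26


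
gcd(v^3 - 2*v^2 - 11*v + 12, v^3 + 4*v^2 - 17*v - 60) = v^2 - v - 12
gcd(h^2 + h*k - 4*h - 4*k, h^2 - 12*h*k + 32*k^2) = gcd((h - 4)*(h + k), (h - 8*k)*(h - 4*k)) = 1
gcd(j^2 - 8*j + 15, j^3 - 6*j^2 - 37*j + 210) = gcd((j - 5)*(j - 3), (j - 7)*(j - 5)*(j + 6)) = j - 5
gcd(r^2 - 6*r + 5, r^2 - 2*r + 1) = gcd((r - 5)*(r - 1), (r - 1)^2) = r - 1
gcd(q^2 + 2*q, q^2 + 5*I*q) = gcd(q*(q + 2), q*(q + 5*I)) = q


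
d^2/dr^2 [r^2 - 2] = 2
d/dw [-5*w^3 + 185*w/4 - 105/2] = 185/4 - 15*w^2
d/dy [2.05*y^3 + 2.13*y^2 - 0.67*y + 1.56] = 6.15*y^2 + 4.26*y - 0.67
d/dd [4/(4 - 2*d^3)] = 6*d^2/(d^3 - 2)^2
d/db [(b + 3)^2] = 2*b + 6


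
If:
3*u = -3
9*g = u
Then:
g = -1/9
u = -1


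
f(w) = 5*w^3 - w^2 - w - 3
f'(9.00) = 1196.00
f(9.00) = 3552.00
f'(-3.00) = 140.00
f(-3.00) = -144.00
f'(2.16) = 64.66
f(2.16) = 40.56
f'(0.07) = -1.07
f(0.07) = -3.07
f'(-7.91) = 953.34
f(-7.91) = -2532.23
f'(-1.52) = 36.70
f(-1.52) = -21.35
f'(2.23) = 69.13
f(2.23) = 45.24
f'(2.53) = 89.95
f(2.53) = 69.04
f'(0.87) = 8.61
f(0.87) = -1.33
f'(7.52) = 832.22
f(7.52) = 2059.22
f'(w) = 15*w^2 - 2*w - 1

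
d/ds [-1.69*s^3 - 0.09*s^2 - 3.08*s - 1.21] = -5.07*s^2 - 0.18*s - 3.08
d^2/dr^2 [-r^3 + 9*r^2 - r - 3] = 18 - 6*r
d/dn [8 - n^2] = -2*n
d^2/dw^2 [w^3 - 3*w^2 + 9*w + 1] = 6*w - 6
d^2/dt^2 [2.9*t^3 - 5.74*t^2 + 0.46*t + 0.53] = 17.4*t - 11.48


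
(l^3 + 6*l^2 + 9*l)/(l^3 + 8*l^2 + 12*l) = (l^2 + 6*l + 9)/(l^2 + 8*l + 12)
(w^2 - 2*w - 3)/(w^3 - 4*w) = (w^2 - 2*w - 3)/(w*(w^2 - 4))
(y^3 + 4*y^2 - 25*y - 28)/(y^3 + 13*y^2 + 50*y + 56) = (y^2 - 3*y - 4)/(y^2 + 6*y + 8)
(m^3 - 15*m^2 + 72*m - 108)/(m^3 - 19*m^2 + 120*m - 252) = (m - 3)/(m - 7)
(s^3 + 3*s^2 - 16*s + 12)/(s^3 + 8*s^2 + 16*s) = (s^3 + 3*s^2 - 16*s + 12)/(s*(s^2 + 8*s + 16))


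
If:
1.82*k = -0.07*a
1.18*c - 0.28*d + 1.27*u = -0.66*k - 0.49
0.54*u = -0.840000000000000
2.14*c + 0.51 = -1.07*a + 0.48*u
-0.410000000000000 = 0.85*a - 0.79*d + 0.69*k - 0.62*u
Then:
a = -2.94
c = 0.88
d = -1.32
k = 0.11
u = -1.56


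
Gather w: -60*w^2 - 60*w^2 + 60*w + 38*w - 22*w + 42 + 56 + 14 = -120*w^2 + 76*w + 112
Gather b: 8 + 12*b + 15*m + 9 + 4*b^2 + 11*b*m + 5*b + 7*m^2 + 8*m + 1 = 4*b^2 + b*(11*m + 17) + 7*m^2 + 23*m + 18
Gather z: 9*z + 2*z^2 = 2*z^2 + 9*z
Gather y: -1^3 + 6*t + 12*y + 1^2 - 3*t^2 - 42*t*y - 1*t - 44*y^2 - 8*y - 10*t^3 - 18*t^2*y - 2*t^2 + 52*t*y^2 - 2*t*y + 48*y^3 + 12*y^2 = -10*t^3 - 5*t^2 + 5*t + 48*y^3 + y^2*(52*t - 32) + y*(-18*t^2 - 44*t + 4)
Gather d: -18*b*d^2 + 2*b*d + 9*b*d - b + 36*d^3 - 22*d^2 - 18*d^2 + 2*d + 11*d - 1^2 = -b + 36*d^3 + d^2*(-18*b - 40) + d*(11*b + 13) - 1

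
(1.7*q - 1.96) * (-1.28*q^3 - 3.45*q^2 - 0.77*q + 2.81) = -2.176*q^4 - 3.3562*q^3 + 5.453*q^2 + 6.2862*q - 5.5076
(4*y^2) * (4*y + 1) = 16*y^3 + 4*y^2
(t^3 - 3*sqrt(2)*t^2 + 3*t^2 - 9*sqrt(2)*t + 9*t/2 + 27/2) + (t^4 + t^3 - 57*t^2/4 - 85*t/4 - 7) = t^4 + 2*t^3 - 45*t^2/4 - 3*sqrt(2)*t^2 - 67*t/4 - 9*sqrt(2)*t + 13/2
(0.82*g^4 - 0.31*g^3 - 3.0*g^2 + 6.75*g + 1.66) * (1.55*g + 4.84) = 1.271*g^5 + 3.4883*g^4 - 6.1504*g^3 - 4.0575*g^2 + 35.243*g + 8.0344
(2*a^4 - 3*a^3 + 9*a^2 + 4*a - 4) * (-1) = -2*a^4 + 3*a^3 - 9*a^2 - 4*a + 4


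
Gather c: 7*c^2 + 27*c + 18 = 7*c^2 + 27*c + 18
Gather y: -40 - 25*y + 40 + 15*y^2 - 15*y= 15*y^2 - 40*y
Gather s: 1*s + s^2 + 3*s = s^2 + 4*s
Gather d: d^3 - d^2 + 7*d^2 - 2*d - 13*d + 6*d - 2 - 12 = d^3 + 6*d^2 - 9*d - 14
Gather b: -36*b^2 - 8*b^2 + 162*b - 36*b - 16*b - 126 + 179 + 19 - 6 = -44*b^2 + 110*b + 66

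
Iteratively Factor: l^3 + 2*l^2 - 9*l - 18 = (l + 2)*(l^2 - 9) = (l + 2)*(l + 3)*(l - 3)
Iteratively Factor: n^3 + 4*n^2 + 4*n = (n + 2)*(n^2 + 2*n) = n*(n + 2)*(n + 2)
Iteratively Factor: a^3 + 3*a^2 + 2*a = (a)*(a^2 + 3*a + 2) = a*(a + 1)*(a + 2)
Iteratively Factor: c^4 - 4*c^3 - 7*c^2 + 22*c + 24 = (c - 3)*(c^3 - c^2 - 10*c - 8) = (c - 3)*(c + 1)*(c^2 - 2*c - 8) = (c - 3)*(c + 1)*(c + 2)*(c - 4)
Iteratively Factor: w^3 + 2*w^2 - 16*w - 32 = (w + 2)*(w^2 - 16) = (w - 4)*(w + 2)*(w + 4)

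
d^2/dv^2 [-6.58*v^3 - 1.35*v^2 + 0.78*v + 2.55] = -39.48*v - 2.7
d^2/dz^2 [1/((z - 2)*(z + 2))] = 2*(3*z^2 + 4)/(z^6 - 12*z^4 + 48*z^2 - 64)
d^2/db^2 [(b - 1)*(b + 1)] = 2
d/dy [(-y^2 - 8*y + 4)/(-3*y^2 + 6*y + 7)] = 10*(-3*y^2 + y - 8)/(9*y^4 - 36*y^3 - 6*y^2 + 84*y + 49)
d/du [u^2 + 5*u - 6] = 2*u + 5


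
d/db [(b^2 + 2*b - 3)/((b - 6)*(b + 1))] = (-7*b^2 - 6*b - 27)/(b^4 - 10*b^3 + 13*b^2 + 60*b + 36)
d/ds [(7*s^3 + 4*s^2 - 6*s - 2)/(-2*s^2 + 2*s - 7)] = (-14*s^4 + 28*s^3 - 151*s^2 - 64*s + 46)/(4*s^4 - 8*s^3 + 32*s^2 - 28*s + 49)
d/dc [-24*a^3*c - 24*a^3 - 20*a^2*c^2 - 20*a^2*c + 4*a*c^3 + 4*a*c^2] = 4*a*(-6*a^2 - 10*a*c - 5*a + 3*c^2 + 2*c)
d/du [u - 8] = 1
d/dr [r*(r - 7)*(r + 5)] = 3*r^2 - 4*r - 35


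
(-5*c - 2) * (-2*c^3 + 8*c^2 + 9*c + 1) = 10*c^4 - 36*c^3 - 61*c^2 - 23*c - 2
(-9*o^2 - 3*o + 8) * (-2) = 18*o^2 + 6*o - 16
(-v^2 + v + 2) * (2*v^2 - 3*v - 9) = -2*v^4 + 5*v^3 + 10*v^2 - 15*v - 18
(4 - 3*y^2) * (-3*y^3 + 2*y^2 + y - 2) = 9*y^5 - 6*y^4 - 15*y^3 + 14*y^2 + 4*y - 8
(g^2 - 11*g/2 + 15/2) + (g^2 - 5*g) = 2*g^2 - 21*g/2 + 15/2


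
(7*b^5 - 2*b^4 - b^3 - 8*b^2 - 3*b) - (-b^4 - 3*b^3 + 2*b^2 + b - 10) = 7*b^5 - b^4 + 2*b^3 - 10*b^2 - 4*b + 10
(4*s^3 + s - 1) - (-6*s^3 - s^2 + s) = 10*s^3 + s^2 - 1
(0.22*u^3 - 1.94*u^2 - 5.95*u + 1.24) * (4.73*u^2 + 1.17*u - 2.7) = 1.0406*u^5 - 8.9188*u^4 - 31.0073*u^3 + 4.1417*u^2 + 17.5158*u - 3.348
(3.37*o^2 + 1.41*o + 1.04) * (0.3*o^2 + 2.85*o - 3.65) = 1.011*o^4 + 10.0275*o^3 - 7.97*o^2 - 2.1825*o - 3.796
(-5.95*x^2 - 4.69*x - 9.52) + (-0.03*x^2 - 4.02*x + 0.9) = -5.98*x^2 - 8.71*x - 8.62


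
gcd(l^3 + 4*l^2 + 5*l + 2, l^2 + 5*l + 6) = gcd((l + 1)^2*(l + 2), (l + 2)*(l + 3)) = l + 2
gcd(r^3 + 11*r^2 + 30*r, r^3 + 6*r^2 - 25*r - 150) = r^2 + 11*r + 30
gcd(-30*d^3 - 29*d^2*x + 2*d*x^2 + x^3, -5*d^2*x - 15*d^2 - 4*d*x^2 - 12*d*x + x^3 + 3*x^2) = -5*d^2 - 4*d*x + x^2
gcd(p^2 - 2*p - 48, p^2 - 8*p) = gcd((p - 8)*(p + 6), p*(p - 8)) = p - 8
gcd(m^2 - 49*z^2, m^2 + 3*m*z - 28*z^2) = m + 7*z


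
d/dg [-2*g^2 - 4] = -4*g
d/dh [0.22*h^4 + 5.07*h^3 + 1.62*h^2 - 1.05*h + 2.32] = 0.88*h^3 + 15.21*h^2 + 3.24*h - 1.05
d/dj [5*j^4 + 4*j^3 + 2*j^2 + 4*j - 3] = 20*j^3 + 12*j^2 + 4*j + 4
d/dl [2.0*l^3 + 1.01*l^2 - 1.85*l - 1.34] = 6.0*l^2 + 2.02*l - 1.85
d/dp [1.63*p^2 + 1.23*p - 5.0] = 3.26*p + 1.23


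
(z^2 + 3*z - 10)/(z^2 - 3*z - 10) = (-z^2 - 3*z + 10)/(-z^2 + 3*z + 10)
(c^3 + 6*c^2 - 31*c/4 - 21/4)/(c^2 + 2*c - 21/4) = (2*c^2 + 15*c + 7)/(2*c + 7)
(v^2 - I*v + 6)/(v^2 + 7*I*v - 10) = (v - 3*I)/(v + 5*I)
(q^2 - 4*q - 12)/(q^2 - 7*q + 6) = (q + 2)/(q - 1)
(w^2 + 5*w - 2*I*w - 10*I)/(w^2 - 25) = (w - 2*I)/(w - 5)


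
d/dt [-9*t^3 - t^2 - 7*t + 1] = -27*t^2 - 2*t - 7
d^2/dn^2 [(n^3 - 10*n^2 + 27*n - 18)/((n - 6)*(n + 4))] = 70/(n^3 + 12*n^2 + 48*n + 64)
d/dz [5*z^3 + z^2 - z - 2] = 15*z^2 + 2*z - 1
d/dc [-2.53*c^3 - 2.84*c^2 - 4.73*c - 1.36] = -7.59*c^2 - 5.68*c - 4.73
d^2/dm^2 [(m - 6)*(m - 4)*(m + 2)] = 6*m - 16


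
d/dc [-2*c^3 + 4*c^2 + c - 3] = -6*c^2 + 8*c + 1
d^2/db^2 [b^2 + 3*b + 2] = 2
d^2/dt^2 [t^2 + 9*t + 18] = 2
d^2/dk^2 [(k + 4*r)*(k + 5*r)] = 2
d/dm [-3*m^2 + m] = 1 - 6*m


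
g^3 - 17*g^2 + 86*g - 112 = (g - 8)*(g - 7)*(g - 2)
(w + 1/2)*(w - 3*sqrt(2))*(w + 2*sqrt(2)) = w^3 - sqrt(2)*w^2 + w^2/2 - 12*w - sqrt(2)*w/2 - 6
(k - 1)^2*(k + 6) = k^3 + 4*k^2 - 11*k + 6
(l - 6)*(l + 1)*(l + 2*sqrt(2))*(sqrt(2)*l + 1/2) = sqrt(2)*l^4 - 5*sqrt(2)*l^3 + 9*l^3/2 - 45*l^2/2 - 5*sqrt(2)*l^2 - 27*l - 5*sqrt(2)*l - 6*sqrt(2)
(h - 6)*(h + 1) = h^2 - 5*h - 6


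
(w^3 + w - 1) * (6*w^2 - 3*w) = 6*w^5 - 3*w^4 + 6*w^3 - 9*w^2 + 3*w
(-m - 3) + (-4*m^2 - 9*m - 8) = -4*m^2 - 10*m - 11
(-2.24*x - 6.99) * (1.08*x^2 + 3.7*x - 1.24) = -2.4192*x^3 - 15.8372*x^2 - 23.0854*x + 8.6676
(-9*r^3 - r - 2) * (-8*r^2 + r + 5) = 72*r^5 - 9*r^4 - 37*r^3 + 15*r^2 - 7*r - 10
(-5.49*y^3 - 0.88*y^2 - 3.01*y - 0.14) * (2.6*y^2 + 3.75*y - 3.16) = -14.274*y^5 - 22.8755*y^4 + 6.2224*y^3 - 8.8707*y^2 + 8.9866*y + 0.4424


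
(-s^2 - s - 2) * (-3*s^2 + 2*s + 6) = 3*s^4 + s^3 - 2*s^2 - 10*s - 12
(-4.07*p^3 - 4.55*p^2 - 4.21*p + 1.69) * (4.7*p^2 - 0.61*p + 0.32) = -19.129*p^5 - 18.9023*p^4 - 18.3139*p^3 + 9.0551*p^2 - 2.3781*p + 0.5408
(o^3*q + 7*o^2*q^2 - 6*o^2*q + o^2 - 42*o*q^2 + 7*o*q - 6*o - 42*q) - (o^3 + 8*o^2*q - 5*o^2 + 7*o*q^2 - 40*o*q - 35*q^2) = o^3*q - o^3 + 7*o^2*q^2 - 14*o^2*q + 6*o^2 - 49*o*q^2 + 47*o*q - 6*o + 35*q^2 - 42*q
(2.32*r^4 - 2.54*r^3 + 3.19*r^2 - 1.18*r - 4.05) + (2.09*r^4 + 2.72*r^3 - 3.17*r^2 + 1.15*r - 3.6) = 4.41*r^4 + 0.18*r^3 + 0.02*r^2 - 0.03*r - 7.65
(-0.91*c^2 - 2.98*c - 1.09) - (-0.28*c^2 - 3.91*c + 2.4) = -0.63*c^2 + 0.93*c - 3.49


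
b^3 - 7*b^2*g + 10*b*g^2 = b*(b - 5*g)*(b - 2*g)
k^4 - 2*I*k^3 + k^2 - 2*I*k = k*(k - 2*I)*(k - I)*(k + I)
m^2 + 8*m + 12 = (m + 2)*(m + 6)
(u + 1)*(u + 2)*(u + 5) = u^3 + 8*u^2 + 17*u + 10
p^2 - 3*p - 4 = (p - 4)*(p + 1)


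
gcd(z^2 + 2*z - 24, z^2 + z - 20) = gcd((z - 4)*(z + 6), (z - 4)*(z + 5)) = z - 4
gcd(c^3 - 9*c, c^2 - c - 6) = c - 3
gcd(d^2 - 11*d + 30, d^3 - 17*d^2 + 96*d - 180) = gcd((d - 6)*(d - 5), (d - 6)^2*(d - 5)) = d^2 - 11*d + 30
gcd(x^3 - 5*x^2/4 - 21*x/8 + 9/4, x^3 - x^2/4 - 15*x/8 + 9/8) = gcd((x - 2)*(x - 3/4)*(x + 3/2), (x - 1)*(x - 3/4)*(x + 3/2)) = x^2 + 3*x/4 - 9/8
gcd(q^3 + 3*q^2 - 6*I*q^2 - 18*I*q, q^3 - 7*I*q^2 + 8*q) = q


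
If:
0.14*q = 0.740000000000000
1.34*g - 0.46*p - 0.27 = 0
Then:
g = 0.343283582089552*p + 0.201492537313433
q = 5.29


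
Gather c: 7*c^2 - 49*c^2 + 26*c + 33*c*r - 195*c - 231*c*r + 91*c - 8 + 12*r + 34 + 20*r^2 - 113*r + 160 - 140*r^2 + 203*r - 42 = -42*c^2 + c*(-198*r - 78) - 120*r^2 + 102*r + 144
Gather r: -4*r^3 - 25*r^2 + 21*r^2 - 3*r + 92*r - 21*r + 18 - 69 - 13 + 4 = -4*r^3 - 4*r^2 + 68*r - 60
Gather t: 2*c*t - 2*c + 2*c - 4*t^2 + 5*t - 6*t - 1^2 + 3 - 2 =-4*t^2 + t*(2*c - 1)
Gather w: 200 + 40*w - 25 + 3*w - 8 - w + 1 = 42*w + 168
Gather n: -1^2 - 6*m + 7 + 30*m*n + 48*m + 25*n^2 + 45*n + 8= 42*m + 25*n^2 + n*(30*m + 45) + 14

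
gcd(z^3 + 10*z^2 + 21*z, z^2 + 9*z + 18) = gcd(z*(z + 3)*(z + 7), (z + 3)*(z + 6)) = z + 3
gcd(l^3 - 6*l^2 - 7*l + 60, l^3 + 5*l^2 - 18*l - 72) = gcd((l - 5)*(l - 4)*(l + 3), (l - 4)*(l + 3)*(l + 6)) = l^2 - l - 12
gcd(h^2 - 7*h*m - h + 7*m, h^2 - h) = h - 1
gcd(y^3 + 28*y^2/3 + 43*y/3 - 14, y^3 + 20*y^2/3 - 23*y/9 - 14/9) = y^2 + 19*y/3 - 14/3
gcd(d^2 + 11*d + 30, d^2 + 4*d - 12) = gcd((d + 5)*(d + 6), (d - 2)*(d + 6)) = d + 6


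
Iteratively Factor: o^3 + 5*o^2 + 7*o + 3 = (o + 1)*(o^2 + 4*o + 3) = (o + 1)*(o + 3)*(o + 1)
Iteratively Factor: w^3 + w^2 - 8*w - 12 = (w + 2)*(w^2 - w - 6) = (w + 2)^2*(w - 3)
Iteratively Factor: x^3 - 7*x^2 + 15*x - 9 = (x - 3)*(x^2 - 4*x + 3) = (x - 3)^2*(x - 1)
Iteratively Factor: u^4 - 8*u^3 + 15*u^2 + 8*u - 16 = (u - 4)*(u^3 - 4*u^2 - u + 4) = (u - 4)*(u - 1)*(u^2 - 3*u - 4) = (u - 4)^2*(u - 1)*(u + 1)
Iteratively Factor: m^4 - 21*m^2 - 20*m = (m - 5)*(m^3 + 5*m^2 + 4*m) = (m - 5)*(m + 1)*(m^2 + 4*m) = (m - 5)*(m + 1)*(m + 4)*(m)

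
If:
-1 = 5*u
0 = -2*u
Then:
No Solution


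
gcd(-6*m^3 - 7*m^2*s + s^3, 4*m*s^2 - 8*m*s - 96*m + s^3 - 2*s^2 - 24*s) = 1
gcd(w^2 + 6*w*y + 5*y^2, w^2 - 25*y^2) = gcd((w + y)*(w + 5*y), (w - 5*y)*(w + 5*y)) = w + 5*y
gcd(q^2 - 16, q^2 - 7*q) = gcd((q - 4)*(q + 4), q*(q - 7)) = 1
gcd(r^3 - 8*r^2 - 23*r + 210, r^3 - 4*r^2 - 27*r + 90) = r^2 - r - 30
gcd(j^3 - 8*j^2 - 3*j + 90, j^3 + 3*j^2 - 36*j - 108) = j^2 - 3*j - 18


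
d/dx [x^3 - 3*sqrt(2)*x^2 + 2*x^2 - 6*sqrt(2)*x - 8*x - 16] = 3*x^2 - 6*sqrt(2)*x + 4*x - 6*sqrt(2) - 8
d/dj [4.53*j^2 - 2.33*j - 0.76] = 9.06*j - 2.33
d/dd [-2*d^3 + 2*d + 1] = 2 - 6*d^2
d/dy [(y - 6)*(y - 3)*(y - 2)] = 3*y^2 - 22*y + 36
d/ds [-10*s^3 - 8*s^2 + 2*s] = -30*s^2 - 16*s + 2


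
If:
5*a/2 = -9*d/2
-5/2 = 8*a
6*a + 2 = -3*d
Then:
No Solution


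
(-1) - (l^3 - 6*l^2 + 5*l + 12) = -l^3 + 6*l^2 - 5*l - 13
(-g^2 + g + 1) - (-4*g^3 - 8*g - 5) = 4*g^3 - g^2 + 9*g + 6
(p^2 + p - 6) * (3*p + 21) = 3*p^3 + 24*p^2 + 3*p - 126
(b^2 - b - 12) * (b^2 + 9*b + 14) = b^4 + 8*b^3 - 7*b^2 - 122*b - 168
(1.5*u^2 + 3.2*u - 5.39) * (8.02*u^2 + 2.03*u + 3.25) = 12.03*u^4 + 28.709*u^3 - 31.8568*u^2 - 0.541699999999999*u - 17.5175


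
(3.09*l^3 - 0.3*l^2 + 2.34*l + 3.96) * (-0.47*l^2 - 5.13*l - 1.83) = -1.4523*l^5 - 15.7107*l^4 - 5.2155*l^3 - 13.3164*l^2 - 24.597*l - 7.2468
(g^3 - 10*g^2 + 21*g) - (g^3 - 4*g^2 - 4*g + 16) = -6*g^2 + 25*g - 16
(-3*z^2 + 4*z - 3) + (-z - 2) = -3*z^2 + 3*z - 5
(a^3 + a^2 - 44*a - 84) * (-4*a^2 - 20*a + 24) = -4*a^5 - 24*a^4 + 180*a^3 + 1240*a^2 + 624*a - 2016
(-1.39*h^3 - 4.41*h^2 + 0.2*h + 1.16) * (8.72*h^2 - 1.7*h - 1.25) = -12.1208*h^5 - 36.0922*h^4 + 10.9785*h^3 + 15.2877*h^2 - 2.222*h - 1.45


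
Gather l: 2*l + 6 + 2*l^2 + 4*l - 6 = 2*l^2 + 6*l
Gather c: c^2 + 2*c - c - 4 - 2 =c^2 + c - 6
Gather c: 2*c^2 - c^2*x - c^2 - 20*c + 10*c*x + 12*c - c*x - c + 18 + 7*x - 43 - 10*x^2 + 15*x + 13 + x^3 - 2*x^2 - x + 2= c^2*(1 - x) + c*(9*x - 9) + x^3 - 12*x^2 + 21*x - 10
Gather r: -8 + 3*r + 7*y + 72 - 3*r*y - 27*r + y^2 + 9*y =r*(-3*y - 24) + y^2 + 16*y + 64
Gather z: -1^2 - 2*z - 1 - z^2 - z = -z^2 - 3*z - 2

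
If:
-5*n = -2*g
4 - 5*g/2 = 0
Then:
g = 8/5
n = 16/25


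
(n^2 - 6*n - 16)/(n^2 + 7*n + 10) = (n - 8)/(n + 5)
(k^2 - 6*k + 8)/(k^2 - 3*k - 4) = (k - 2)/(k + 1)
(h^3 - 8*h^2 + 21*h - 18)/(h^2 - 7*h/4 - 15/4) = 4*(h^2 - 5*h + 6)/(4*h + 5)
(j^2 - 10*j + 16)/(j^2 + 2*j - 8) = (j - 8)/(j + 4)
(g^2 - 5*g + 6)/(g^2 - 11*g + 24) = (g - 2)/(g - 8)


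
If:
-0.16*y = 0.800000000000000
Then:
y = -5.00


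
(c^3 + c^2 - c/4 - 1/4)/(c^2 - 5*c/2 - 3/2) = (2*c^2 + c - 1)/(2*(c - 3))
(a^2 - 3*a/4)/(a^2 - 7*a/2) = (4*a - 3)/(2*(2*a - 7))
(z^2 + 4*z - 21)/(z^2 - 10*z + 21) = (z + 7)/(z - 7)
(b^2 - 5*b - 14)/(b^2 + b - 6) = (b^2 - 5*b - 14)/(b^2 + b - 6)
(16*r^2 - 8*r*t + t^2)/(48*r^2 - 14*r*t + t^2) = (16*r^2 - 8*r*t + t^2)/(48*r^2 - 14*r*t + t^2)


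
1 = 1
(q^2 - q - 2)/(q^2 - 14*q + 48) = (q^2 - q - 2)/(q^2 - 14*q + 48)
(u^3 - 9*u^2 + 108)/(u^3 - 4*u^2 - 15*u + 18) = (u - 6)/(u - 1)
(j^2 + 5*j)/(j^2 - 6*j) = (j + 5)/(j - 6)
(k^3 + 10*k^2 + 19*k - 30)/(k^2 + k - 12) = (k^3 + 10*k^2 + 19*k - 30)/(k^2 + k - 12)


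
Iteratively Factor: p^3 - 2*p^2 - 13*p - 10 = (p + 1)*(p^2 - 3*p - 10) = (p - 5)*(p + 1)*(p + 2)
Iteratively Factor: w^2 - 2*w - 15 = (w - 5)*(w + 3)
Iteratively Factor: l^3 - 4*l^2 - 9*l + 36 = (l + 3)*(l^2 - 7*l + 12) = (l - 3)*(l + 3)*(l - 4)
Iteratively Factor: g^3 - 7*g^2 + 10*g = (g - 5)*(g^2 - 2*g) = g*(g - 5)*(g - 2)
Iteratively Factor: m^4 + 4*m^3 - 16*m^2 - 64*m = (m)*(m^3 + 4*m^2 - 16*m - 64) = m*(m + 4)*(m^2 - 16) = m*(m + 4)^2*(m - 4)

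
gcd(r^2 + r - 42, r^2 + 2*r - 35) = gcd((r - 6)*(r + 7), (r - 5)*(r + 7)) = r + 7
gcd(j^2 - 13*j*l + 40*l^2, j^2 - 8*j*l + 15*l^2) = j - 5*l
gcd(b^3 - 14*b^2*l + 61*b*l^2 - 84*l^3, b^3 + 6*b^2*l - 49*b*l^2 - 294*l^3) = b - 7*l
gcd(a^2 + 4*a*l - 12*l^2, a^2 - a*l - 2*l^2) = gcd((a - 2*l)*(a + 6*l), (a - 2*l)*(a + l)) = a - 2*l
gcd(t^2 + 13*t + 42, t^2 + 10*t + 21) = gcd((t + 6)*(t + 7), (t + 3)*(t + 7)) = t + 7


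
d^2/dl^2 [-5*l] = 0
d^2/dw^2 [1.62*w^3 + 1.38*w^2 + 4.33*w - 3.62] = 9.72*w + 2.76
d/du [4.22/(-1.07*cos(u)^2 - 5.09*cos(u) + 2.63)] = -(9.0308*cos(u) + 21.4798)*sin(u)/(1.07*cos(u)^2 + 5.09*cos(u) - 2.63)^2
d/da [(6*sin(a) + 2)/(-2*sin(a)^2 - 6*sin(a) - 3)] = 2*(4*sin(a) - 3*cos(2*a))*cos(a)/(6*sin(a) - cos(2*a) + 4)^2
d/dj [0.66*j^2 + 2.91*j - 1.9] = 1.32*j + 2.91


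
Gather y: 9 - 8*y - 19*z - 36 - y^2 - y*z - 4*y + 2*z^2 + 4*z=-y^2 + y*(-z - 12) + 2*z^2 - 15*z - 27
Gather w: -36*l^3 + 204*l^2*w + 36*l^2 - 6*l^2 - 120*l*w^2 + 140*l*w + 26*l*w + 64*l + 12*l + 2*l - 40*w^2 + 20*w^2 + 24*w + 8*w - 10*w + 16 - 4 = -36*l^3 + 30*l^2 + 78*l + w^2*(-120*l - 20) + w*(204*l^2 + 166*l + 22) + 12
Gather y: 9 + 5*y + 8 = 5*y + 17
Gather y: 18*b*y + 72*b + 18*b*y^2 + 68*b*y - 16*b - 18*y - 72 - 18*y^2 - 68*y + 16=56*b + y^2*(18*b - 18) + y*(86*b - 86) - 56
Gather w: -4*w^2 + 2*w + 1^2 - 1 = -4*w^2 + 2*w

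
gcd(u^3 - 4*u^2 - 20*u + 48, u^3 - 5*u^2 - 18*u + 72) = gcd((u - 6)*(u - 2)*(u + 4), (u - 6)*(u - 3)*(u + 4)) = u^2 - 2*u - 24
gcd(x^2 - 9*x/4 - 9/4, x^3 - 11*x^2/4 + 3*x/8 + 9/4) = x + 3/4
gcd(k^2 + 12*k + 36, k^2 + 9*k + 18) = k + 6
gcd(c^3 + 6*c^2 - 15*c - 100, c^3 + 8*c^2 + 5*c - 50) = c^2 + 10*c + 25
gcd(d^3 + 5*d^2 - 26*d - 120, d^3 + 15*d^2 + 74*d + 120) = d^2 + 10*d + 24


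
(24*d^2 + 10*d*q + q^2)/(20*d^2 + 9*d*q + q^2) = (6*d + q)/(5*d + q)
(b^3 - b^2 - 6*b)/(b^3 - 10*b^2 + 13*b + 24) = b*(b + 2)/(b^2 - 7*b - 8)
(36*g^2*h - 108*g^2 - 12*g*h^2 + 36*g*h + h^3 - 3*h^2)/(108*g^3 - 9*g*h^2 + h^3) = (h - 3)/(3*g + h)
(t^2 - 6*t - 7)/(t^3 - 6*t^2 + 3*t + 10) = (t - 7)/(t^2 - 7*t + 10)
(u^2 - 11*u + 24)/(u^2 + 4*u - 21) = (u - 8)/(u + 7)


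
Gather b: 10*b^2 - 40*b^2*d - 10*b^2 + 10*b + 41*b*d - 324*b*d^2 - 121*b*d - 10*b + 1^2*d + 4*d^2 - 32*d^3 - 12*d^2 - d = -40*b^2*d + b*(-324*d^2 - 80*d) - 32*d^3 - 8*d^2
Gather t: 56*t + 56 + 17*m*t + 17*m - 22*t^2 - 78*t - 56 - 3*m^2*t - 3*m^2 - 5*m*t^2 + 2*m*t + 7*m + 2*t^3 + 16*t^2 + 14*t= -3*m^2 + 24*m + 2*t^3 + t^2*(-5*m - 6) + t*(-3*m^2 + 19*m - 8)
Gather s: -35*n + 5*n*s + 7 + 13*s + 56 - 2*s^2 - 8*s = -35*n - 2*s^2 + s*(5*n + 5) + 63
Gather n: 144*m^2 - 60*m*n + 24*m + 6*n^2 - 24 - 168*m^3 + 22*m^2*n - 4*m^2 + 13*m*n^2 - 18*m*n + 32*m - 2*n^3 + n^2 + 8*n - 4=-168*m^3 + 140*m^2 + 56*m - 2*n^3 + n^2*(13*m + 7) + n*(22*m^2 - 78*m + 8) - 28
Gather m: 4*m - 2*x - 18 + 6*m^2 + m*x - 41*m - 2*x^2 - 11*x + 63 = 6*m^2 + m*(x - 37) - 2*x^2 - 13*x + 45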